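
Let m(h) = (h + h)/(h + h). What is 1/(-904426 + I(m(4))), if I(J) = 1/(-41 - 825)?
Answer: -866/783232917 ≈ -1.1057e-6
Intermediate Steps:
m(h) = 1 (m(h) = (2*h)/((2*h)) = (2*h)*(1/(2*h)) = 1)
I(J) = -1/866 (I(J) = 1/(-866) = -1/866)
1/(-904426 + I(m(4))) = 1/(-904426 - 1/866) = 1/(-783232917/866) = -866/783232917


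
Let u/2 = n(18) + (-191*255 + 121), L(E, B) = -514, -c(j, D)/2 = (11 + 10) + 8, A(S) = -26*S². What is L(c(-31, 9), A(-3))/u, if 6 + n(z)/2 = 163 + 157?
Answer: 257/47956 ≈ 0.0053591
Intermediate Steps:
c(j, D) = -58 (c(j, D) = -2*((11 + 10) + 8) = -2*(21 + 8) = -2*29 = -58)
n(z) = 628 (n(z) = -12 + 2*(163 + 157) = -12 + 2*320 = -12 + 640 = 628)
u = -95912 (u = 2*(628 + (-191*255 + 121)) = 2*(628 + (-48705 + 121)) = 2*(628 - 48584) = 2*(-47956) = -95912)
L(c(-31, 9), A(-3))/u = -514/(-95912) = -514*(-1/95912) = 257/47956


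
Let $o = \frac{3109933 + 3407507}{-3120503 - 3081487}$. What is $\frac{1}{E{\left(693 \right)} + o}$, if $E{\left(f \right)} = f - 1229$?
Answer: $- \frac{68911}{37008712} \approx -0.001862$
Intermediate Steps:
$E{\left(f \right)} = -1229 + f$
$o = - \frac{72416}{68911}$ ($o = \frac{6517440}{-6201990} = 6517440 \left(- \frac{1}{6201990}\right) = - \frac{72416}{68911} \approx -1.0509$)
$\frac{1}{E{\left(693 \right)} + o} = \frac{1}{\left(-1229 + 693\right) - \frac{72416}{68911}} = \frac{1}{-536 - \frac{72416}{68911}} = \frac{1}{- \frac{37008712}{68911}} = - \frac{68911}{37008712}$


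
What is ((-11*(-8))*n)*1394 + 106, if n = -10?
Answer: -1226614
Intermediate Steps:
((-11*(-8))*n)*1394 + 106 = (-11*(-8)*(-10))*1394 + 106 = (88*(-10))*1394 + 106 = -880*1394 + 106 = -1226720 + 106 = -1226614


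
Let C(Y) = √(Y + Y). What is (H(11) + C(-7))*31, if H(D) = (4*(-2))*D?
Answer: -2728 + 31*I*√14 ≈ -2728.0 + 115.99*I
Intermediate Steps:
H(D) = -8*D
C(Y) = √2*√Y (C(Y) = √(2*Y) = √2*√Y)
(H(11) + C(-7))*31 = (-8*11 + √2*√(-7))*31 = (-88 + √2*(I*√7))*31 = (-88 + I*√14)*31 = -2728 + 31*I*√14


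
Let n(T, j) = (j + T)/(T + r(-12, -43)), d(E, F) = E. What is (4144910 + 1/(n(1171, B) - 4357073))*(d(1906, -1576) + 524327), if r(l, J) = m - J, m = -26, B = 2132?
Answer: 1254474028617262591314/575133269 ≈ 2.1812e+12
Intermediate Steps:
r(l, J) = -26 - J
n(T, j) = (T + j)/(17 + T) (n(T, j) = (j + T)/(T + (-26 - 1*(-43))) = (T + j)/(T + (-26 + 43)) = (T + j)/(T + 17) = (T + j)/(17 + T))
(4144910 + 1/(n(1171, B) - 4357073))*(d(1906, -1576) + 524327) = (4144910 + 1/((1171 + 2132)/(17 + 1171) - 4357073))*(1906 + 524327) = (4144910 + 1/(3303/1188 - 4357073))*526233 = (4144910 + 1/((1/1188)*3303 - 4357073))*526233 = (4144910 + 1/(367/132 - 4357073))*526233 = (4144910 + 1/(-575133269/132))*526233 = (4144910 - 132/575133269)*526233 = (2383875638010658/575133269)*526233 = 1254474028617262591314/575133269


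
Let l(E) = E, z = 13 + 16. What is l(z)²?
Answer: 841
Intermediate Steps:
z = 29
l(z)² = 29² = 841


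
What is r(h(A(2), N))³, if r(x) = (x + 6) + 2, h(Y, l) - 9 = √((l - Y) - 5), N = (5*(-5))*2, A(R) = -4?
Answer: (17 + I*√51)³ ≈ 2312.0 + 5827.4*I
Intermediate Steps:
N = -50 (N = -25*2 = -50)
h(Y, l) = 9 + √(-5 + l - Y) (h(Y, l) = 9 + √((l - Y) - 5) = 9 + √(-5 + l - Y))
r(x) = 8 + x (r(x) = (6 + x) + 2 = 8 + x)
r(h(A(2), N))³ = (8 + (9 + √(-5 - 50 - 1*(-4))))³ = (8 + (9 + √(-5 - 50 + 4)))³ = (8 + (9 + √(-51)))³ = (8 + (9 + I*√51))³ = (17 + I*√51)³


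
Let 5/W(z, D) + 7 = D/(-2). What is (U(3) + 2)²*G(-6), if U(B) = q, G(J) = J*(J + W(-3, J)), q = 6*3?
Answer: 17400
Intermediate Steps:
q = 18
W(z, D) = 5/(-7 - D/2) (W(z, D) = 5/(-7 + D/(-2)) = 5/(-7 + D*(-½)) = 5/(-7 - D/2))
G(J) = J*(J - 10/(14 + J))
U(B) = 18
(U(3) + 2)²*G(-6) = (18 + 2)²*(-6*(-10 - 6*(14 - 6))/(14 - 6)) = 20²*(-6*(-10 - 6*8)/8) = 400*(-6*⅛*(-10 - 48)) = 400*(-6*⅛*(-58)) = 400*(87/2) = 17400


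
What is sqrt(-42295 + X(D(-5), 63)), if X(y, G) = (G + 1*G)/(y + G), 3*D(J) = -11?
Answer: I*sqrt(335001874)/89 ≈ 205.65*I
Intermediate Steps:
D(J) = -11/3 (D(J) = (1/3)*(-11) = -11/3)
X(y, G) = 2*G/(G + y) (X(y, G) = (G + G)/(G + y) = (2*G)/(G + y) = 2*G/(G + y))
sqrt(-42295 + X(D(-5), 63)) = sqrt(-42295 + 2*63/(63 - 11/3)) = sqrt(-42295 + 2*63/(178/3)) = sqrt(-42295 + 2*63*(3/178)) = sqrt(-42295 + 189/89) = sqrt(-3764066/89) = I*sqrt(335001874)/89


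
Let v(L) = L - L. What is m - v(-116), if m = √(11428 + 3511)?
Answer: √14939 ≈ 122.23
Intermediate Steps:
v(L) = 0
m = √14939 ≈ 122.23
m - v(-116) = √14939 - 1*0 = √14939 + 0 = √14939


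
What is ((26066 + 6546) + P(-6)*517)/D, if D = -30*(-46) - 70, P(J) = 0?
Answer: 16306/655 ≈ 24.895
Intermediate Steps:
D = 1310 (D = 1380 - 70 = 1310)
((26066 + 6546) + P(-6)*517)/D = ((26066 + 6546) + 0*517)/1310 = (32612 + 0)*(1/1310) = 32612*(1/1310) = 16306/655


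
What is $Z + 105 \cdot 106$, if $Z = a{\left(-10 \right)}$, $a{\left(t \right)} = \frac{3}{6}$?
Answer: $\frac{22261}{2} \approx 11131.0$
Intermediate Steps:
$a{\left(t \right)} = \frac{1}{2}$ ($a{\left(t \right)} = 3 \cdot \frac{1}{6} = \frac{1}{2}$)
$Z = \frac{1}{2} \approx 0.5$
$Z + 105 \cdot 106 = \frac{1}{2} + 105 \cdot 106 = \frac{1}{2} + 11130 = \frac{22261}{2}$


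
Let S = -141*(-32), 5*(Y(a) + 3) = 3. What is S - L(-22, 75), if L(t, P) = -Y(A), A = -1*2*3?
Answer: 22548/5 ≈ 4509.6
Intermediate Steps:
A = -6 (A = -2*3 = -6)
Y(a) = -12/5 (Y(a) = -3 + (⅕)*3 = -3 + ⅗ = -12/5)
L(t, P) = 12/5 (L(t, P) = -1*(-12/5) = 12/5)
S = 4512
S - L(-22, 75) = 4512 - 1*12/5 = 4512 - 12/5 = 22548/5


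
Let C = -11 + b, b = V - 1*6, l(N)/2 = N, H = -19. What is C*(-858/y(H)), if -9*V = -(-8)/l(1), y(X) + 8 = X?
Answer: -44902/81 ≈ -554.35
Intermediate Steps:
y(X) = -8 + X
l(N) = 2*N
V = -4/9 (V = -(-2)*(-4/(2*1))/9 = -(-2)*(-4/2)/9 = -(-2)*(-4*1/2)/9 = -(-2)*(-2)/9 = -1/9*4 = -4/9 ≈ -0.44444)
b = -58/9 (b = -4/9 - 1*6 = -4/9 - 6 = -58/9 ≈ -6.4444)
C = -157/9 (C = -11 - 58/9 = -157/9 ≈ -17.444)
C*(-858/y(H)) = -(-44902)/(3*(-8 - 19)) = -(-44902)/(3*(-27)) = -(-44902)*(-1)/(3*27) = -157/9*286/9 = -44902/81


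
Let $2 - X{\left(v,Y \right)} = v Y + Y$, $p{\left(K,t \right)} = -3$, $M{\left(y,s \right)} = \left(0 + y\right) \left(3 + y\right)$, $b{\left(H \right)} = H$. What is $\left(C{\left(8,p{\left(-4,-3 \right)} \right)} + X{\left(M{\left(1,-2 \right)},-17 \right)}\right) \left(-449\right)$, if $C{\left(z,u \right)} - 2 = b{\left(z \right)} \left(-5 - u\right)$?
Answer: $-32777$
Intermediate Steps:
$M{\left(y,s \right)} = y \left(3 + y\right)$
$C{\left(z,u \right)} = 2 + z \left(-5 - u\right)$
$X{\left(v,Y \right)} = 2 - Y - Y v$ ($X{\left(v,Y \right)} = 2 - \left(v Y + Y\right) = 2 - \left(Y v + Y\right) = 2 - \left(Y + Y v\right) = 2 - Y - Y v$)
$\left(C{\left(8,p{\left(-4,-3 \right)} \right)} + X{\left(M{\left(1,-2 \right)},-17 \right)}\right) \left(-449\right) = \left(\left(2 - 40 - \left(-3\right) 8\right) - \left(-19 - 17 \left(3 + 1\right)\right)\right) \left(-449\right) = \left(\left(2 - 40 + 24\right) + \left(2 + 17 - - 17 \cdot 1 \cdot 4\right)\right) \left(-449\right) = \left(-14 + \left(2 + 17 - \left(-17\right) 4\right)\right) \left(-449\right) = \left(-14 + \left(2 + 17 + 68\right)\right) \left(-449\right) = \left(-14 + 87\right) \left(-449\right) = 73 \left(-449\right) = -32777$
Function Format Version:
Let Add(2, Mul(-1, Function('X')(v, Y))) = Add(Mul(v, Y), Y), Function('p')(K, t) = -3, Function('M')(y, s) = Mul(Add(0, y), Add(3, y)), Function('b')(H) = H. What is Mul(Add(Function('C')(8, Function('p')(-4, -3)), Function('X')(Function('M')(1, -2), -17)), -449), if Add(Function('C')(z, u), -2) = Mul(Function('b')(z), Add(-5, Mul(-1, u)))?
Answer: -32777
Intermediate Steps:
Function('M')(y, s) = Mul(y, Add(3, y))
Function('C')(z, u) = Add(2, Mul(z, Add(-5, Mul(-1, u))))
Function('X')(v, Y) = Add(2, Mul(-1, Y), Mul(-1, Y, v)) (Function('X')(v, Y) = Add(2, Mul(-1, Add(Mul(v, Y), Y))) = Add(2, Mul(-1, Add(Mul(Y, v), Y))) = Add(2, Mul(-1, Add(Y, Mul(Y, v)))) = Add(2, Add(Mul(-1, Y), Mul(-1, Y, v))) = Add(2, Mul(-1, Y), Mul(-1, Y, v)))
Mul(Add(Function('C')(8, Function('p')(-4, -3)), Function('X')(Function('M')(1, -2), -17)), -449) = Mul(Add(Add(2, Mul(-5, 8), Mul(-1, -3, 8)), Add(2, Mul(-1, -17), Mul(-1, -17, Mul(1, Add(3, 1))))), -449) = Mul(Add(Add(2, -40, 24), Add(2, 17, Mul(-1, -17, Mul(1, 4)))), -449) = Mul(Add(-14, Add(2, 17, Mul(-1, -17, 4))), -449) = Mul(Add(-14, Add(2, 17, 68)), -449) = Mul(Add(-14, 87), -449) = Mul(73, -449) = -32777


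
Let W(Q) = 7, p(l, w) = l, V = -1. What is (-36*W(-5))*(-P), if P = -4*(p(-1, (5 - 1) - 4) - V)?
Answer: 0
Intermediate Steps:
P = 0 (P = -4*(-1 - 1*(-1)) = -4*(-1 + 1) = -4*0 = 0)
(-36*W(-5))*(-P) = (-36*7)*(-1*0) = -252*0 = 0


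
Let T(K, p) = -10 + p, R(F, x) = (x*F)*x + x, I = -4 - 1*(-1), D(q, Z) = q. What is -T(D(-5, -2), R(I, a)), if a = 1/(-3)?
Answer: 32/3 ≈ 10.667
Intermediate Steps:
a = -⅓ ≈ -0.33333
I = -3 (I = -4 + 1 = -3)
R(F, x) = x + F*x² (R(F, x) = (F*x)*x + x = F*x² + x = x + F*x²)
-T(D(-5, -2), R(I, a)) = -(-10 - (1 - 3*(-⅓))/3) = -(-10 - (1 + 1)/3) = -(-10 - ⅓*2) = -(-10 - ⅔) = -1*(-32/3) = 32/3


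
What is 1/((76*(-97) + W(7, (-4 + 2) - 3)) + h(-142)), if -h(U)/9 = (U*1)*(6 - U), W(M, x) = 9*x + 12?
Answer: 1/181739 ≈ 5.5024e-6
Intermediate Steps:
W(M, x) = 12 + 9*x
h(U) = -9*U*(6 - U) (h(U) = -9*U*1*(6 - U) = -9*U*(6 - U))
1/((76*(-97) + W(7, (-4 + 2) - 3)) + h(-142)) = 1/((76*(-97) + (12 + 9*((-4 + 2) - 3))) + 9*(-142)*(-6 - 142)) = 1/((-7372 + (12 + 9*(-2 - 3))) + 9*(-142)*(-148)) = 1/((-7372 + (12 + 9*(-5))) + 189144) = 1/((-7372 + (12 - 45)) + 189144) = 1/((-7372 - 33) + 189144) = 1/(-7405 + 189144) = 1/181739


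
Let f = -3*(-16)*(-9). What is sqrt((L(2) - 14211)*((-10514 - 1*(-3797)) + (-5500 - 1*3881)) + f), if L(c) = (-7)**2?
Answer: 2*sqrt(56994861) ≈ 15099.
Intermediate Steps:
L(c) = 49
f = -432 (f = 48*(-9) = -432)
sqrt((L(2) - 14211)*((-10514 - 1*(-3797)) + (-5500 - 1*3881)) + f) = sqrt((49 - 14211)*((-10514 - 1*(-3797)) + (-5500 - 1*3881)) - 432) = sqrt(-14162*((-10514 + 3797) + (-5500 - 3881)) - 432) = sqrt(-14162*(-6717 - 9381) - 432) = sqrt(-14162*(-16098) - 432) = sqrt(227979876 - 432) = sqrt(227979444) = 2*sqrt(56994861)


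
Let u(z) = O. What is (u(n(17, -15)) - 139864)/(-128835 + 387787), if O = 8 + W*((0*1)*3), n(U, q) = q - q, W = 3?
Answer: -17482/32369 ≈ -0.54008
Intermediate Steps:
n(U, q) = 0
O = 8 (O = 8 + 3*((0*1)*3) = 8 + 3*(0*3) = 8 + 3*0 = 8 + 0 = 8)
u(z) = 8
(u(n(17, -15)) - 139864)/(-128835 + 387787) = (8 - 139864)/(-128835 + 387787) = -139856/258952 = -139856*1/258952 = -17482/32369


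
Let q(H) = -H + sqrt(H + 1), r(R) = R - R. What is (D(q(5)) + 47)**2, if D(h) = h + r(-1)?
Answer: (42 + sqrt(6))**2 ≈ 1975.8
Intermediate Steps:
r(R) = 0
q(H) = sqrt(1 + H) - H (q(H) = -H + sqrt(1 + H) = sqrt(1 + H) - H)
D(h) = h (D(h) = h + 0 = h)
(D(q(5)) + 47)**2 = ((sqrt(1 + 5) - 1*5) + 47)**2 = ((sqrt(6) - 5) + 47)**2 = ((-5 + sqrt(6)) + 47)**2 = (42 + sqrt(6))**2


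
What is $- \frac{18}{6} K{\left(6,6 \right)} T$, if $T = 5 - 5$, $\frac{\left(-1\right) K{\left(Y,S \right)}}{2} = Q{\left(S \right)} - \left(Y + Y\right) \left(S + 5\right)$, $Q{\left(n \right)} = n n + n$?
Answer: $0$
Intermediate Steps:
$Q{\left(n \right)} = n + n^{2}$ ($Q{\left(n \right)} = n^{2} + n = n + n^{2}$)
$K{\left(Y,S \right)} = - 2 S \left(1 + S\right) + 4 Y \left(5 + S\right)$ ($K{\left(Y,S \right)} = - 2 \left(S \left(1 + S\right) - \left(Y + Y\right) \left(S + 5\right)\right) = - 2 \left(S \left(1 + S\right) - 2 Y \left(5 + S\right)\right) = - 2 S \left(1 + S\right) + 4 Y \left(5 + S\right)$)
$T = 0$
$- \frac{18}{6} K{\left(6,6 \right)} T = - \frac{18}{6} \left(20 \cdot 6 - 12 \left(1 + 6\right) + 4 \cdot 6 \cdot 6\right) 0 = \left(-18\right) \frac{1}{6} \left(120 - 12 \cdot 7 + 144\right) 0 = - 3 \left(120 - 84 + 144\right) 0 = \left(-3\right) 180 \cdot 0 = \left(-540\right) 0 = 0$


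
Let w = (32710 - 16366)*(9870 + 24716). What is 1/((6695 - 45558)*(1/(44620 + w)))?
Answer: -51392564/3533 ≈ -14546.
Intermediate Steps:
w = 565273584 (w = 16344*34586 = 565273584)
1/((6695 - 45558)*(1/(44620 + w))) = 1/((6695 - 45558)*(1/(44620 + 565273584))) = 1/((-38863)*(1/565318204)) = -1/(38863*1/565318204) = -1/38863*565318204 = -51392564/3533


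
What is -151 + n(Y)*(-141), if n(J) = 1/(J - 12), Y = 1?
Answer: -1520/11 ≈ -138.18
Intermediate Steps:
n(J) = 1/(-12 + J)
-151 + n(Y)*(-141) = -151 - 141/(-12 + 1) = -151 - 141/(-11) = -151 - 1/11*(-141) = -151 + 141/11 = -1520/11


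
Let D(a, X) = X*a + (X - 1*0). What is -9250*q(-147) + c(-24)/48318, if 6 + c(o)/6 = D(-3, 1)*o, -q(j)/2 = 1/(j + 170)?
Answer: 148981466/185219 ≈ 804.35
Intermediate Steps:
q(j) = -2/(170 + j) (q(j) = -2/(j + 170) = -2/(170 + j))
D(a, X) = X + X*a (D(a, X) = X*a + (X + 0) = X*a + X = X + X*a)
c(o) = -36 - 12*o (c(o) = -36 + 6*((1*(1 - 3))*o) = -36 + 6*((1*(-2))*o) = -36 + 6*(-2*o) = -36 - 12*o)
-9250*q(-147) + c(-24)/48318 = -9250*(-2/(170 - 147)) + (-36 - 12*(-24))/48318 = -9250*(-2/23) + (-36 + 288)*(1/48318) = -9250*(-2*1/23) + 252*(1/48318) = -9250/(1/(-2/23)) + 42/8053 = -9250/(-23/2) + 42/8053 = -9250*(-2/23) + 42/8053 = 18500/23 + 42/8053 = 148981466/185219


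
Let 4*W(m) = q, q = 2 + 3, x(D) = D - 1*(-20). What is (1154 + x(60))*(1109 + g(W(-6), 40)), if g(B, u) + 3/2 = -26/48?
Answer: 16391839/12 ≈ 1.3660e+6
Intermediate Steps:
x(D) = 20 + D (x(D) = D + 20 = 20 + D)
q = 5
W(m) = 5/4 (W(m) = (1/4)*5 = 5/4)
g(B, u) = -49/24 (g(B, u) = -3/2 - 26/48 = -3/2 - 26*1/48 = -3/2 - 13/24 = -49/24)
(1154 + x(60))*(1109 + g(W(-6), 40)) = (1154 + (20 + 60))*(1109 - 49/24) = (1154 + 80)*(26567/24) = 1234*(26567/24) = 16391839/12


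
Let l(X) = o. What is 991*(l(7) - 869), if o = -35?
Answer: -895864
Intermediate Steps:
l(X) = -35
991*(l(7) - 869) = 991*(-35 - 869) = 991*(-904) = -895864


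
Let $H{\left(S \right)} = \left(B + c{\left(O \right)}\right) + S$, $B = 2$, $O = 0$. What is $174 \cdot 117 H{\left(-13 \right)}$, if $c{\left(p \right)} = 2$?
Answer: $-183222$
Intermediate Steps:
$H{\left(S \right)} = 4 + S$ ($H{\left(S \right)} = \left(2 + 2\right) + S = 4 + S$)
$174 \cdot 117 H{\left(-13 \right)} = 174 \cdot 117 \left(4 - 13\right) = 20358 \left(-9\right) = -183222$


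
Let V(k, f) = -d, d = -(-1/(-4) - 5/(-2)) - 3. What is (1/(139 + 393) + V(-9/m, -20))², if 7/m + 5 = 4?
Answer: 585225/17689 ≈ 33.084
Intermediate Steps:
m = -7 (m = 7/(-5 + 4) = 7/(-1) = 7*(-1) = -7)
d = -23/4 (d = -(-1*(-¼) - 5*(-½)) - 3 = -(¼ + 5/2) - 3 = -1*11/4 - 3 = -11/4 - 3 = -23/4 ≈ -5.7500)
V(k, f) = 23/4 (V(k, f) = -1*(-23/4) = 23/4)
(1/(139 + 393) + V(-9/m, -20))² = (1/(139 + 393) + 23/4)² = (1/532 + 23/4)² = (765/133)² = 585225/17689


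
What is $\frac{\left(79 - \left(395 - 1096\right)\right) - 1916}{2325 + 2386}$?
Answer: $- \frac{1136}{4711} \approx -0.24114$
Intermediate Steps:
$\frac{\left(79 - \left(395 - 1096\right)\right) - 1916}{2325 + 2386} = \frac{\left(79 - -701\right) - 1916}{4711} = \left(\left(79 + 701\right) - 1916\right) \frac{1}{4711} = \left(780 - 1916\right) \frac{1}{4711} = \left(-1136\right) \frac{1}{4711} = - \frac{1136}{4711}$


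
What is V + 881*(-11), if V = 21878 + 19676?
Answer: 31863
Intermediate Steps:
V = 41554
V + 881*(-11) = 41554 + 881*(-11) = 41554 - 9691 = 31863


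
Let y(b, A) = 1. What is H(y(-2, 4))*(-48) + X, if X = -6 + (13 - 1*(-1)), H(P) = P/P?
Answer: -40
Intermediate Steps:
H(P) = 1
X = 8 (X = -6 + (13 + 1) = -6 + 14 = 8)
H(y(-2, 4))*(-48) + X = 1*(-48) + 8 = -48 + 8 = -40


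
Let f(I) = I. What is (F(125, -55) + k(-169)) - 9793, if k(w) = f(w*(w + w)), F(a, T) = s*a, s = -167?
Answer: 26454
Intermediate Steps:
F(a, T) = -167*a
k(w) = 2*w² (k(w) = w*(w + w) = w*(2*w) = 2*w²)
(F(125, -55) + k(-169)) - 9793 = (-167*125 + 2*(-169)²) - 9793 = (-20875 + 2*28561) - 9793 = (-20875 + 57122) - 9793 = 36247 - 9793 = 26454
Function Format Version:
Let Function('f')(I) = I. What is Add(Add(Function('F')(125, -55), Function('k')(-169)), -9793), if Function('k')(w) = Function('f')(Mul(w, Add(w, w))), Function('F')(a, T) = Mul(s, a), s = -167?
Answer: 26454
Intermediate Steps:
Function('F')(a, T) = Mul(-167, a)
Function('k')(w) = Mul(2, Pow(w, 2)) (Function('k')(w) = Mul(w, Add(w, w)) = Mul(w, Mul(2, w)) = Mul(2, Pow(w, 2)))
Add(Add(Function('F')(125, -55), Function('k')(-169)), -9793) = Add(Add(Mul(-167, 125), Mul(2, Pow(-169, 2))), -9793) = Add(Add(-20875, Mul(2, 28561)), -9793) = Add(Add(-20875, 57122), -9793) = Add(36247, -9793) = 26454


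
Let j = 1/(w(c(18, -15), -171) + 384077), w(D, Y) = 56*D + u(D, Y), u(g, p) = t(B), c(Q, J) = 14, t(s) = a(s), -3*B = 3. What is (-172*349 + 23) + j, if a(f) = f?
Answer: -23093524299/384860 ≈ -60005.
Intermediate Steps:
B = -1 (B = -⅓*3 = -1)
t(s) = s
u(g, p) = -1
w(D, Y) = -1 + 56*D (w(D, Y) = 56*D - 1 = -1 + 56*D)
j = 1/384860 (j = 1/((-1 + 56*14) + 384077) = 1/((-1 + 784) + 384077) = 1/(783 + 384077) = 1/384860 ≈ 2.5983e-6)
(-172*349 + 23) + j = (-172*349 + 23) + 1/384860 = (-60028 + 23) + 1/384860 = -60005 + 1/384860 = -23093524299/384860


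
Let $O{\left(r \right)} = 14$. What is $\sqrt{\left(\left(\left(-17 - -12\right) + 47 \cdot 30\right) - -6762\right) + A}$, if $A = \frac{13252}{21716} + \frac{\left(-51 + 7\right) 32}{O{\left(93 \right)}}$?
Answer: $\frac{2 \sqrt{2912660850757}}{38003} \approx 89.817$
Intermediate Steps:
$A = - \frac{3798825}{38003}$ ($A = \frac{13252}{21716} + \frac{\left(-51 + 7\right) 32}{14} = 13252 \cdot \frac{1}{21716} + \left(-44\right) 32 \cdot \frac{1}{14} = \frac{3313}{5429} - \frac{704}{7} = - \frac{3798825}{38003} \approx -99.961$)
$\sqrt{\left(\left(\left(-17 - -12\right) + 47 \cdot 30\right) - -6762\right) + A} = \sqrt{\left(\left(\left(-17 - -12\right) + 47 \cdot 30\right) - -6762\right) - \frac{3798825}{38003}} = \sqrt{\left(\left(\left(-17 + 12\right) + 1410\right) + 6762\right) - \frac{3798825}{38003}} = \sqrt{\left(\left(-5 + 1410\right) + 6762\right) - \frac{3798825}{38003}} = \sqrt{\left(1405 + 6762\right) - \frac{3798825}{38003}} = \sqrt{8167 - \frac{3798825}{38003}} = \sqrt{\frac{306571676}{38003}} = \frac{2 \sqrt{2912660850757}}{38003}$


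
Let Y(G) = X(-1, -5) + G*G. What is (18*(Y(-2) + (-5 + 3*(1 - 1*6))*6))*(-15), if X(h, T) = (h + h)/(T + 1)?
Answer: 31185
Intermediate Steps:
X(h, T) = 2*h/(1 + T) (X(h, T) = (2*h)/(1 + T) = 2*h/(1 + T))
Y(G) = ½ + G² (Y(G) = 2*(-1)/(1 - 5) + G*G = 2*(-1)/(-4) + G² = 2*(-1)*(-¼) + G² = ½ + G²)
(18*(Y(-2) + (-5 + 3*(1 - 1*6))*6))*(-15) = (18*((½ + (-2)²) + (-5 + 3*(1 - 1*6))*6))*(-15) = (18*((½ + 4) + (-5 + 3*(1 - 6))*6))*(-15) = (18*(9/2 + (-5 + 3*(-5))*6))*(-15) = (18*(9/2 + (-5 - 15)*6))*(-15) = (18*(9/2 - 20*6))*(-15) = (18*(9/2 - 120))*(-15) = (18*(-231/2))*(-15) = -2079*(-15) = 31185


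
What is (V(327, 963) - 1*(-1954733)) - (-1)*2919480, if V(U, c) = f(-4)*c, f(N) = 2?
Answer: 4876139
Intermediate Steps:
V(U, c) = 2*c
(V(327, 963) - 1*(-1954733)) - (-1)*2919480 = (2*963 - 1*(-1954733)) - (-1)*2919480 = (1926 + 1954733) - 1*(-2919480) = 1956659 + 2919480 = 4876139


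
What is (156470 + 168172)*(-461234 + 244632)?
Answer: -70318106484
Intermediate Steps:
(156470 + 168172)*(-461234 + 244632) = 324642*(-216602) = -70318106484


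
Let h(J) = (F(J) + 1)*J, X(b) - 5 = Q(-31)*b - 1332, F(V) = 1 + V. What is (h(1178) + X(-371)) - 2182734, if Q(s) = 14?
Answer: -799215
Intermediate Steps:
X(b) = -1327 + 14*b (X(b) = 5 + (14*b - 1332) = 5 + (-1332 + 14*b) = -1327 + 14*b)
h(J) = J*(2 + J) (h(J) = ((1 + J) + 1)*J = (2 + J)*J = J*(2 + J))
(h(1178) + X(-371)) - 2182734 = (1178*(2 + 1178) + (-1327 + 14*(-371))) - 2182734 = (1178*1180 + (-1327 - 5194)) - 2182734 = (1390040 - 6521) - 2182734 = 1383519 - 2182734 = -799215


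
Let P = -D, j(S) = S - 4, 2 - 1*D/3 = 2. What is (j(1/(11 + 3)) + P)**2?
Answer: 3025/196 ≈ 15.434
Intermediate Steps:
D = 0 (D = 6 - 3*2 = 6 - 6 = 0)
j(S) = -4 + S
P = 0 (P = -1*0 = 0)
(j(1/(11 + 3)) + P)**2 = ((-4 + 1/(11 + 3)) + 0)**2 = ((-4 + 1/14) + 0)**2 = (-55/14 + 0)**2 = (-55/14)**2 = 3025/196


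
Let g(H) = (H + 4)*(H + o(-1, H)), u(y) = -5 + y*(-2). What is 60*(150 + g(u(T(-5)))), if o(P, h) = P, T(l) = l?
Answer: 11160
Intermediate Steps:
u(y) = -5 - 2*y
g(H) = (-1 + H)*(4 + H) (g(H) = (H + 4)*(H - 1) = (4 + H)*(-1 + H) = (-1 + H)*(4 + H))
60*(150 + g(u(T(-5)))) = 60*(150 + (-4 + (-5 - 2*(-5))² + 3*(-5 - 2*(-5)))) = 60*(150 + (-4 + (-5 + 10)² + 3*(-5 + 10))) = 60*(150 + (-4 + 5² + 3*5)) = 60*(150 + (-4 + 25 + 15)) = 60*(150 + 36) = 60*186 = 11160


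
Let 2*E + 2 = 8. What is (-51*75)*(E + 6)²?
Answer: -309825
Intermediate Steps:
E = 3 (E = -1 + (½)*8 = -1 + 4 = 3)
(-51*75)*(E + 6)² = (-51*75)*(3 + 6)² = -3825*9² = -3825*81 = -309825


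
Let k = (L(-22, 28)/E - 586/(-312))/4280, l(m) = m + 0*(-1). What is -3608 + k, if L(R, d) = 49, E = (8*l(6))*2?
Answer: -19271912539/5341440 ≈ -3608.0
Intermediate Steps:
l(m) = m (l(m) = m + 0 = m)
E = 96 (E = (8*6)*2 = 48*2 = 96)
k = 2981/5341440 (k = (49/96 - 586/(-312))/4280 = (49*(1/96) - 586*(-1/312))*(1/4280) = (49/96 + 293/156)*(1/4280) = (2981/1248)*(1/4280) = 2981/5341440 ≈ 0.00055809)
-3608 + k = -3608 + 2981/5341440 = -19271912539/5341440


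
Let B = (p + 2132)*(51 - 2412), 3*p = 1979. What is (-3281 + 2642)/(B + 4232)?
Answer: 71/731877 ≈ 9.7011e-5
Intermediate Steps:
p = 1979/3 (p = (1/3)*1979 = 1979/3 ≈ 659.67)
B = -6591125 (B = (1979/3 + 2132)*(51 - 2412) = (8375/3)*(-2361) = -6591125)
(-3281 + 2642)/(B + 4232) = (-3281 + 2642)/(-6591125 + 4232) = -639/(-6586893) = -639*(-1/6586893) = 71/731877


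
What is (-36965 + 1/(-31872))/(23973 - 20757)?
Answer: -1178148481/102500352 ≈ -11.494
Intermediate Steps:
(-36965 + 1/(-31872))/(23973 - 20757) = (-36965 - 1/31872)/3216 = -1178148481/31872*1/3216 = -1178148481/102500352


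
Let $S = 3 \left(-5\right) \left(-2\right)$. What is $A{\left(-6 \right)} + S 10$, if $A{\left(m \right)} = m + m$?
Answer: $288$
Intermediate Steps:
$A{\left(m \right)} = 2 m$
$S = 30$ ($S = \left(-15\right) \left(-2\right) = 30$)
$A{\left(-6 \right)} + S 10 = 2 \left(-6\right) + 30 \cdot 10 = -12 + 300 = 288$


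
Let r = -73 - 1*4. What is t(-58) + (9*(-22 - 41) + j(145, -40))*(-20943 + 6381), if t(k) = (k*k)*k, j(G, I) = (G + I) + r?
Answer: 7653806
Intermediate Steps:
r = -77 (r = -73 - 4 = -77)
j(G, I) = -77 + G + I (j(G, I) = (G + I) - 77 = -77 + G + I)
t(k) = k³ (t(k) = k²*k = k³)
t(-58) + (9*(-22 - 41) + j(145, -40))*(-20943 + 6381) = (-58)³ + (9*(-22 - 41) + (-77 + 145 - 40))*(-20943 + 6381) = -195112 + (9*(-63) + 28)*(-14562) = -195112 + (-567 + 28)*(-14562) = -195112 - 539*(-14562) = -195112 + 7848918 = 7653806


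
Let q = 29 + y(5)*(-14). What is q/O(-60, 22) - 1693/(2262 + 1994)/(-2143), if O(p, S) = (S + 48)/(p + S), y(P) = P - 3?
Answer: -3535353/6514720 ≈ -0.54267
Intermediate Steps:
y(P) = -3 + P
O(p, S) = (48 + S)/(S + p)
q = 1 (q = 29 + (-3 + 5)*(-14) = 29 + 2*(-14) = 29 - 28 = 1)
q/O(-60, 22) - 1693/(2262 + 1994)/(-2143) = 1/((48 + 22)/(22 - 60)) - 1693/(2262 + 1994)/(-2143) = 1/(70/(-38)) - 1693/4256*(-1/2143) = 1/(-1/38*70) - 1693*1/4256*(-1/2143) = 1/(-35/19) - 1693/4256*(-1/2143) = 1*(-19/35) + 1693/9120608 = -19/35 + 1693/9120608 = -3535353/6514720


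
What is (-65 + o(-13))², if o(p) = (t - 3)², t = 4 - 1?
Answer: 4225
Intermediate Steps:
t = 3
o(p) = 0 (o(p) = (3 - 3)² = 0² = 0)
(-65 + o(-13))² = (-65 + 0)² = (-65)² = 4225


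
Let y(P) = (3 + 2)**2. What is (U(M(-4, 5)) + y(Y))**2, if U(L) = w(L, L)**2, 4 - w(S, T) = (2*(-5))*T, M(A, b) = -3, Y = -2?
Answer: 491401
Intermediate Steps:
w(S, T) = 4 + 10*T (w(S, T) = 4 - 2*(-5)*T = 4 - (-10)*T = 4 + 10*T)
y(P) = 25 (y(P) = 5**2 = 25)
U(L) = (4 + 10*L)**2
(U(M(-4, 5)) + y(Y))**2 = (4*(2 + 5*(-3))**2 + 25)**2 = (4*(2 - 15)**2 + 25)**2 = (4*(-13)**2 + 25)**2 = (4*169 + 25)**2 = (676 + 25)**2 = 701**2 = 491401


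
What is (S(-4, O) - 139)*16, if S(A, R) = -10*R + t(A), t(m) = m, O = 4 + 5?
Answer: -3728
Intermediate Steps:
O = 9
S(A, R) = A - 10*R (S(A, R) = -10*R + A = A - 10*R)
(S(-4, O) - 139)*16 = ((-4 - 10*9) - 139)*16 = ((-4 - 90) - 139)*16 = (-94 - 139)*16 = -233*16 = -3728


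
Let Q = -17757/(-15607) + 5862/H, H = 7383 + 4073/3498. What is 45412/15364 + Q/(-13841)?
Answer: 63342936367750605706/21431490069395582569 ≈ 2.9556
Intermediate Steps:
H = 25829807/3498 (H = 7383 + 4073*(1/3498) = 7383 + 4073/3498 = 25829807/3498 ≈ 7384.2)
Q = 778685725431/403125797849 (Q = -17757/(-15607) + 5862/(25829807/3498) = -17757*(-1/15607) + 5862*(3498/25829807) = 17757/15607 + 20505276/25829807 = 778685725431/403125797849 ≈ 1.9316)
45412/15364 + Q/(-13841) = 45412/15364 + (778685725431/403125797849)/(-13841) = 45412*(1/15364) + (778685725431/403125797849)*(-1/13841) = 11353/3841 - 778685725431/5579664168028009 = 63342936367750605706/21431490069395582569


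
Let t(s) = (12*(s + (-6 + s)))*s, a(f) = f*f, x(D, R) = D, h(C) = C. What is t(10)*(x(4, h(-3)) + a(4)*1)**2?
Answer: 672000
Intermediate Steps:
a(f) = f**2
t(s) = s*(-72 + 24*s) (t(s) = (12*(-6 + 2*s))*s = (-72 + 24*s)*s = s*(-72 + 24*s))
t(10)*(x(4, h(-3)) + a(4)*1)**2 = (24*10*(-3 + 10))*(4 + 4**2*1)**2 = (24*10*7)*(4 + 16*1)**2 = 1680*(4 + 16)**2 = 1680*20**2 = 1680*400 = 672000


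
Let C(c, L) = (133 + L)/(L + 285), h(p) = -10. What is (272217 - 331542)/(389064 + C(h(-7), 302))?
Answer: -11607925/76127001 ≈ -0.15248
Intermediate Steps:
C(c, L) = (133 + L)/(285 + L)
(272217 - 331542)/(389064 + C(h(-7), 302)) = (272217 - 331542)/(389064 + (133 + 302)/(285 + 302)) = -59325/(389064 + 435/587) = -59325/228381003/587 = -59325*587/228381003 = -11607925/76127001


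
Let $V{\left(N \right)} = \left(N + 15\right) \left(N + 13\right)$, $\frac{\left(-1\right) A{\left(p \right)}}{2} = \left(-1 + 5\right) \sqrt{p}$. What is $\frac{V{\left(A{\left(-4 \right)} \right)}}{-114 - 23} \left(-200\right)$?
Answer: $- \frac{12200}{137} - \frac{89600 i}{137} \approx -89.051 - 654.01 i$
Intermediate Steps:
$A{\left(p \right)} = - 8 \sqrt{p}$ ($A{\left(p \right)} = - 2 \left(-1 + 5\right) \sqrt{p} = - 2 \cdot 4 \sqrt{p} = - 8 \sqrt{p}$)
$V{\left(N \right)} = \left(13 + N\right) \left(15 + N\right)$ ($V{\left(N \right)} = \left(15 + N\right) \left(13 + N\right) = \left(13 + N\right) \left(15 + N\right)$)
$\frac{V{\left(A{\left(-4 \right)} \right)}}{-114 - 23} \left(-200\right) = \frac{195 + \left(- 8 \sqrt{-4}\right)^{2} + 28 \left(- 8 \sqrt{-4}\right)}{-114 - 23} \left(-200\right) = \frac{195 + \left(- 8 \cdot 2 i\right)^{2} + 28 \left(- 8 \cdot 2 i\right)}{-137} \left(-200\right) = - \frac{195 + \left(- 16 i\right)^{2} + 28 \left(- 16 i\right)}{137} \left(-200\right) = - \frac{195 - 256 - 448 i}{137} \left(-200\right) = - \frac{-61 - 448 i}{137} \left(-200\right) = \left(\frac{61}{137} + \frac{448 i}{137}\right) \left(-200\right) = - \frac{12200}{137} - \frac{89600 i}{137}$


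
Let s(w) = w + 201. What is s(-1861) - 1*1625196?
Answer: -1626856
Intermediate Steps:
s(w) = 201 + w
s(-1861) - 1*1625196 = (201 - 1861) - 1*1625196 = -1660 - 1625196 = -1626856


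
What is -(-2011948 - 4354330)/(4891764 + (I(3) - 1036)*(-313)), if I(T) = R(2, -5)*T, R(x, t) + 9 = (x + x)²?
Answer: 6366278/5209459 ≈ 1.2221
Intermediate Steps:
R(x, t) = -9 + 4*x² (R(x, t) = -9 + (x + x)² = -9 + (2*x)² = -9 + 4*x²)
I(T) = 7*T (I(T) = (-9 + 4*2²)*T = (-9 + 4*4)*T = (-9 + 16)*T = 7*T)
-(-2011948 - 4354330)/(4891764 + (I(3) - 1036)*(-313)) = -(-2011948 - 4354330)/(4891764 + (7*3 - 1036)*(-313)) = -(-6366278)/(4891764 + (21 - 1036)*(-313)) = -(-6366278)/(4891764 - 1015*(-313)) = -(-6366278)/(4891764 + 317695) = -(-6366278)/5209459 = -1*(-6366278/5209459) = 6366278/5209459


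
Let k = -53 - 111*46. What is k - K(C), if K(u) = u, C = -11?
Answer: -5148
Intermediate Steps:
k = -5159 (k = -53 - 5106 = -5159)
k - K(C) = -5159 - 1*(-11) = -5159 + 11 = -5148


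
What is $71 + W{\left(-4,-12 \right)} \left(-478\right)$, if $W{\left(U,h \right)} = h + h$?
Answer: $11543$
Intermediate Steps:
$W{\left(U,h \right)} = 2 h$
$71 + W{\left(-4,-12 \right)} \left(-478\right) = 71 + 2 \left(-12\right) \left(-478\right) = 71 - -11472 = 71 + 11472 = 11543$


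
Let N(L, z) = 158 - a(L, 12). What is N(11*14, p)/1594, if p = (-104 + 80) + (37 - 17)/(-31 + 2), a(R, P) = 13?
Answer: 145/1594 ≈ 0.090966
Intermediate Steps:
p = -716/29 (p = -24 + 20/(-29) = -24 + 20*(-1/29) = -24 - 20/29 = -716/29 ≈ -24.690)
N(L, z) = 145 (N(L, z) = 158 - 1*13 = 158 - 13 = 145)
N(11*14, p)/1594 = 145/1594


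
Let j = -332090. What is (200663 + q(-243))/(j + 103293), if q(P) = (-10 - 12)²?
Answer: -201147/228797 ≈ -0.87915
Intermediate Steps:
q(P) = 484 (q(P) = (-22)² = 484)
(200663 + q(-243))/(j + 103293) = (200663 + 484)/(-332090 + 103293) = 201147/(-228797) = 201147*(-1/228797) = -201147/228797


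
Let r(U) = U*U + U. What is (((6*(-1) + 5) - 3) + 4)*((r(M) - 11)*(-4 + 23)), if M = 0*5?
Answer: 0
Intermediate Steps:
M = 0
r(U) = U + U**2 (r(U) = U**2 + U = U + U**2)
(((6*(-1) + 5) - 3) + 4)*((r(M) - 11)*(-4 + 23)) = (((6*(-1) + 5) - 3) + 4)*((0*(1 + 0) - 11)*(-4 + 23)) = (((-6 + 5) - 3) + 4)*((0*1 - 11)*19) = ((-1 - 3) + 4)*((0 - 11)*19) = (-4 + 4)*(-11*19) = 0*(-209) = 0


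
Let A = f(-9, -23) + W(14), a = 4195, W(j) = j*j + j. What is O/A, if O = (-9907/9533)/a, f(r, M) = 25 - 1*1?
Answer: -9907/9357878790 ≈ -1.0587e-6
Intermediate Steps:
f(r, M) = 24 (f(r, M) = 25 - 1 = 24)
W(j) = j + j² (W(j) = j² + j = j + j²)
A = 234 (A = 24 + 14*(1 + 14) = 24 + 14*15 = 24 + 210 = 234)
O = -9907/39990935 (O = -9907/9533/4195 = -9907*1/9533*(1/4195) = -9907/9533*1/4195 = -9907/39990935 ≈ -0.00024773)
O/A = -9907/39990935/234 = -9907/39990935*1/234 = -9907/9357878790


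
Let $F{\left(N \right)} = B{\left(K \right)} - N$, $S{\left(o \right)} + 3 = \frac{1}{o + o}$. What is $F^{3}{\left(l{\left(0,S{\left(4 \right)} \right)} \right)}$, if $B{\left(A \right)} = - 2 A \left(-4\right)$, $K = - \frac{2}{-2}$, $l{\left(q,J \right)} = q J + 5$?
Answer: $27$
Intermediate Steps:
$S{\left(o \right)} = -3 + \frac{1}{2 o}$ ($S{\left(o \right)} = -3 + \frac{1}{o + o} = -3 + \frac{1}{2 o}$)
$l{\left(q,J \right)} = 5 + J q$ ($l{\left(q,J \right)} = J q + 5 = 5 + J q$)
$K = 1$ ($K = \left(-2\right) \left(- \frac{1}{2}\right) = 1$)
$B{\left(A \right)} = 8 A$
$F{\left(N \right)} = 8 - N$ ($F{\left(N \right)} = 8 \cdot 1 - N = 8 - N$)
$F^{3}{\left(l{\left(0,S{\left(4 \right)} \right)} \right)} = \left(8 - \left(5 + \left(-3 + \frac{1}{2 \cdot 4}\right) 0\right)\right)^{3} = \left(8 - \left(5 + \left(-3 + \frac{1}{2} \cdot \frac{1}{4}\right) 0\right)\right)^{3} = \left(8 - \left(5 + \left(-3 + \frac{1}{8}\right) 0\right)\right)^{3} = \left(8 - \left(5 - 0\right)\right)^{3} = \left(8 - \left(5 + 0\right)\right)^{3} = \left(8 - 5\right)^{3} = 3^{3} = 27$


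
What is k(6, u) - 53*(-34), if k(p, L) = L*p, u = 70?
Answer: 2222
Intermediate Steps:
k(6, u) - 53*(-34) = 70*6 - 53*(-34) = 420 - 1*(-1802) = 420 + 1802 = 2222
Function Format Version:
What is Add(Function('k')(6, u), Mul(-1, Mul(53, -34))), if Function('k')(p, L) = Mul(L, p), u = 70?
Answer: 2222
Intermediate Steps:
Add(Function('k')(6, u), Mul(-1, Mul(53, -34))) = Add(Mul(70, 6), Mul(-1, Mul(53, -34))) = Add(420, Mul(-1, -1802)) = Add(420, 1802) = 2222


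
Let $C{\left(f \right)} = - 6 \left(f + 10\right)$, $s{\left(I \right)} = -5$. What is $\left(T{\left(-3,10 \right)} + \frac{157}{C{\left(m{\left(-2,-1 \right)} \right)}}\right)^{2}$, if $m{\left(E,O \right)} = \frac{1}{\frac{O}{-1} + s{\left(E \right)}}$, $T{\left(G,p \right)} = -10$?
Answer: $\frac{2202256}{13689} \approx 160.88$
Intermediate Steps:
$m{\left(E,O \right)} = \frac{1}{-5 - O}$ ($m{\left(E,O \right)} = \frac{1}{\frac{O}{-1} - 5} = \frac{1}{O \left(-1\right) - 5} = \frac{1}{- O - 5} = \frac{1}{-5 - O}$)
$C{\left(f \right)} = -60 - 6 f$ ($C{\left(f \right)} = - 6 \left(10 + f\right) = -60 - 6 f$)
$\left(T{\left(-3,10 \right)} + \frac{157}{C{\left(m{\left(-2,-1 \right)} \right)}}\right)^{2} = \left(-10 + \frac{157}{-60 - 6 \left(- \frac{1}{5 - 1}\right)}\right)^{2} = \left(-10 + \frac{157}{-60 - 6 \left(- \frac{1}{4}\right)}\right)^{2} = \left(-10 + \frac{157}{-60 - 6 \left(\left(-1\right) \frac{1}{4}\right)}\right)^{2} = \left(-10 + \frac{157}{-60 - - \frac{3}{2}}\right)^{2} = \left(-10 + \frac{157}{-60 + \frac{3}{2}}\right)^{2} = \left(-10 + \frac{157}{- \frac{117}{2}}\right)^{2} = \left(-10 + 157 \left(- \frac{2}{117}\right)\right)^{2} = \left(-10 - \frac{314}{117}\right)^{2} = \left(- \frac{1484}{117}\right)^{2} = \frac{2202256}{13689}$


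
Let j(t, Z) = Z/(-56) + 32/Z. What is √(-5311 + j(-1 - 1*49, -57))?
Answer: I*√13527101490/1596 ≈ 72.874*I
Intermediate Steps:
j(t, Z) = 32/Z - Z/56 (j(t, Z) = Z*(-1/56) + 32/Z = -Z/56 + 32/Z = 32/Z - Z/56)
√(-5311 + j(-1 - 1*49, -57)) = √(-5311 + (32/(-57) - 1/56*(-57))) = √(-5311 + (32*(-1/57) + 57/56)) = √(-5311 + (-32/57 + 57/56)) = √(-5311 + 1457/3192) = √(-16951255/3192) = I*√13527101490/1596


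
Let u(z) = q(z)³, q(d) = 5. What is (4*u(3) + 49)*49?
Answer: 26901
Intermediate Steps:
u(z) = 125 (u(z) = 5³ = 125)
(4*u(3) + 49)*49 = (4*125 + 49)*49 = (500 + 49)*49 = 549*49 = 26901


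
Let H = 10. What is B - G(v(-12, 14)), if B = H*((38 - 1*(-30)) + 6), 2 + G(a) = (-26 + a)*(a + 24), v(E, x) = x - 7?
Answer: 1331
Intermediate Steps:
v(E, x) = -7 + x
G(a) = -2 + (-26 + a)*(24 + a) (G(a) = -2 + (-26 + a)*(a + 24) = -2 + (-26 + a)*(24 + a))
B = 740 (B = 10*((38 - 1*(-30)) + 6) = 10*((38 + 30) + 6) = 10*(68 + 6) = 10*74 = 740)
B - G(v(-12, 14)) = 740 - (-626 + (-7 + 14)² - 2*(-7 + 14)) = 740 - (-626 + 7² - 2*7) = 740 - (-626 + 49 - 14) = 740 - 1*(-591) = 740 + 591 = 1331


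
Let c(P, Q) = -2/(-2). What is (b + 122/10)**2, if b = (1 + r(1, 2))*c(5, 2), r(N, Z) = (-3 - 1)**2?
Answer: 21316/25 ≈ 852.64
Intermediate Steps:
r(N, Z) = 16 (r(N, Z) = (-4)**2 = 16)
c(P, Q) = 1 (c(P, Q) = -2*(-1/2) = 1)
b = 17 (b = (1 + 16)*1 = 17*1 = 17)
(b + 122/10)**2 = (17 + 122/10)**2 = (17 + 122*(1/10))**2 = (17 + 61/5)**2 = (146/5)**2 = 21316/25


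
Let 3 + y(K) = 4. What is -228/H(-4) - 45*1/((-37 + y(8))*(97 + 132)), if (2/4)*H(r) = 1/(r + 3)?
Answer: 104429/916 ≈ 114.01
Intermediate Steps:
y(K) = 1 (y(K) = -3 + 4 = 1)
H(r) = 2/(3 + r) (H(r) = 2/(r + 3) = 2/(3 + r))
-228/H(-4) - 45*1/((-37 + y(8))*(97 + 132)) = -228/(2/(3 - 4)) - 45*1/((-37 + 1)*(97 + 132)) = -228/(2/(-1)) - 45/((-36*229)) = -228/(2*(-1)) - 45/(-8244) = -228/(-2) - 45*(-1/8244) = -228*(-½) + 5/916 = 114 + 5/916 = 104429/916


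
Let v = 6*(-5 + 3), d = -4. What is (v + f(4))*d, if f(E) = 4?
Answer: 32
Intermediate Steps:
v = -12 (v = 6*(-2) = -12)
(v + f(4))*d = (-12 + 4)*(-4) = -8*(-4) = 32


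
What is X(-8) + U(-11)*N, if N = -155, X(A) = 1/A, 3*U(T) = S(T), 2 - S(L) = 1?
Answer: -1243/24 ≈ -51.792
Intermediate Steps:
S(L) = 1 (S(L) = 2 - 1*1 = 2 - 1 = 1)
U(T) = ⅓ (U(T) = (⅓)*1 = ⅓)
X(-8) + U(-11)*N = 1/(-8) + (⅓)*(-155) = -⅛ - 155/3 = -1243/24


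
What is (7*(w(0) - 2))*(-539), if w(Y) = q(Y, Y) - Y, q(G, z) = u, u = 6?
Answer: -15092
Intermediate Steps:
q(G, z) = 6
w(Y) = 6 - Y
(7*(w(0) - 2))*(-539) = (7*((6 - 1*0) - 2))*(-539) = (7*((6 + 0) - 2))*(-539) = (7*(6 - 2))*(-539) = (7*4)*(-539) = 28*(-539) = -15092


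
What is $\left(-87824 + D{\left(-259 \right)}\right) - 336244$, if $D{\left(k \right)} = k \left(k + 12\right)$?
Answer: $-360095$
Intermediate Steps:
$D{\left(k \right)} = k \left(12 + k\right)$
$\left(-87824 + D{\left(-259 \right)}\right) - 336244 = \left(-87824 - 259 \left(12 - 259\right)\right) - 336244 = \left(-87824 - -63973\right) - 336244 = \left(-87824 + 63973\right) - 336244 = -23851 - 336244 = -360095$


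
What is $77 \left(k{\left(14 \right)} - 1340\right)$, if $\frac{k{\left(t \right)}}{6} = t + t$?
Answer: $-90244$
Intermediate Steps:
$k{\left(t \right)} = 12 t$ ($k{\left(t \right)} = 6 \left(t + t\right) = 6 \cdot 2 t = 12 t$)
$77 \left(k{\left(14 \right)} - 1340\right) = 77 \left(12 \cdot 14 - 1340\right) = 77 \left(168 - 1340\right) = 77 \left(-1172\right) = -90244$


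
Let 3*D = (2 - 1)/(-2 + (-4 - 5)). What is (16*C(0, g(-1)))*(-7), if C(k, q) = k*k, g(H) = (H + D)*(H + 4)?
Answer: 0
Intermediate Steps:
D = -1/33 (D = ((2 - 1)/(-2 + (-4 - 5)))/3 = (1/(-2 - 9))/3 = (1/(-11))/3 = (1*(-1/11))/3 = (1/3)*(-1/11) = -1/33 ≈ -0.030303)
g(H) = (4 + H)*(-1/33 + H) (g(H) = (H - 1/33)*(H + 4) = (-1/33 + H)*(4 + H) = (4 + H)*(-1/33 + H))
C(k, q) = k**2
(16*C(0, g(-1)))*(-7) = (16*0**2)*(-7) = (16*0)*(-7) = 0*(-7) = 0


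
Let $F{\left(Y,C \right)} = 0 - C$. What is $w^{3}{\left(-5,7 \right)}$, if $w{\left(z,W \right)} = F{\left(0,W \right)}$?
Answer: $-343$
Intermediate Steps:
$F{\left(Y,C \right)} = - C$
$w{\left(z,W \right)} = - W$
$w^{3}{\left(-5,7 \right)} = \left(\left(-1\right) 7\right)^{3} = \left(-7\right)^{3} = -343$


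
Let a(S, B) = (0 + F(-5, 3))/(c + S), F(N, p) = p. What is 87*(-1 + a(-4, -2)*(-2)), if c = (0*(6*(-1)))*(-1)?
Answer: 87/2 ≈ 43.500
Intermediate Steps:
c = 0 (c = (0*(-6))*(-1) = 0*(-1) = 0)
a(S, B) = 3/S (a(S, B) = (0 + 3)/(0 + S) = 3/S)
87*(-1 + a(-4, -2)*(-2)) = 87*(-1 + (3/(-4))*(-2)) = 87*(-1 + (3*(-1/4))*(-2)) = 87*(-1 - 3/4*(-2)) = 87*(-1 + 3/2) = 87*(1/2) = 87/2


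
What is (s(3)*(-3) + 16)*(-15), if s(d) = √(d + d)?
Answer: -240 + 45*√6 ≈ -129.77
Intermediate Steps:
s(d) = √2*√d (s(d) = √(2*d) = √2*√d)
(s(3)*(-3) + 16)*(-15) = ((√2*√3)*(-3) + 16)*(-15) = (√6*(-3) + 16)*(-15) = (-3*√6 + 16)*(-15) = (16 - 3*√6)*(-15) = -240 + 45*√6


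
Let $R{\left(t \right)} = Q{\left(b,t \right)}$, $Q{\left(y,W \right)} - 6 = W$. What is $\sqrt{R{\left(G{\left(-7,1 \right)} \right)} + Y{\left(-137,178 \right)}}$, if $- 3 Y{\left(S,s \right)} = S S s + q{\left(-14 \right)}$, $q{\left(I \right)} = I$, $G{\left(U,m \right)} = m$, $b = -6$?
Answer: $\frac{i \sqrt{10022541}}{3} \approx 1055.3 i$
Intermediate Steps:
$Q{\left(y,W \right)} = 6 + W$
$R{\left(t \right)} = 6 + t$
$Y{\left(S,s \right)} = \frac{14}{3} - \frac{s S^{2}}{3}$ ($Y{\left(S,s \right)} = - \frac{S S s - 14}{3} = - \frac{S^{2} s - 14}{3} = - \frac{s S^{2} - 14}{3} = - \frac{-14 + s S^{2}}{3} = \frac{14}{3} - \frac{s S^{2}}{3}$)
$\sqrt{R{\left(G{\left(-7,1 \right)} \right)} + Y{\left(-137,178 \right)}} = \sqrt{\left(6 + 1\right) + \left(\frac{14}{3} - \frac{178 \left(-137\right)^{2}}{3}\right)} = \sqrt{7 + \left(\frac{14}{3} - \frac{178}{3} \cdot 18769\right)} = \sqrt{7 + \left(\frac{14}{3} - \frac{3340882}{3}\right)} = \sqrt{7 - \frac{3340868}{3}} = \sqrt{- \frac{3340847}{3}} = \frac{i \sqrt{10022541}}{3}$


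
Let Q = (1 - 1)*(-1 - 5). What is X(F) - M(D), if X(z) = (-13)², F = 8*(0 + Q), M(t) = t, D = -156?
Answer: 325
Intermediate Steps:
Q = 0 (Q = 0*(-6) = 0)
F = 0 (F = 8*(0 + 0) = 8*0 = 0)
X(z) = 169
X(F) - M(D) = 169 - 1*(-156) = 169 + 156 = 325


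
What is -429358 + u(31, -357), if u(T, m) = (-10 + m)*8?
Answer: -432294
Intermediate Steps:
u(T, m) = -80 + 8*m
-429358 + u(31, -357) = -429358 + (-80 + 8*(-357)) = -429358 + (-80 - 2856) = -429358 - 2936 = -432294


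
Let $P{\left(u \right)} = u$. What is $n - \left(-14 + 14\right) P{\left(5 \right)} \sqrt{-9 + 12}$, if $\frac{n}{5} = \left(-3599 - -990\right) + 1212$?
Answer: $-6985$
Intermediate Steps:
$n = -6985$ ($n = 5 \left(\left(-3599 - -990\right) + 1212\right) = 5 \left(\left(-3599 + 990\right) + 1212\right) = 5 \left(-2609 + 1212\right) = 5 \left(-1397\right) = -6985$)
$n - \left(-14 + 14\right) P{\left(5 \right)} \sqrt{-9 + 12} = -6985 - \left(-14 + 14\right) 5 \sqrt{-9 + 12} = -6985 - 0 \cdot 5 \sqrt{3} = -6985 - 0 \sqrt{3} = -6985 - 0 = -6985 + 0 = -6985$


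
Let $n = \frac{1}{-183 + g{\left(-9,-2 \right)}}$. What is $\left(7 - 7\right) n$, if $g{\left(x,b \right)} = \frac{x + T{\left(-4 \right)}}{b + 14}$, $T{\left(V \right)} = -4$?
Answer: $0$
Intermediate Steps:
$g{\left(x,b \right)} = \frac{-4 + x}{14 + b}$ ($g{\left(x,b \right)} = \frac{x - 4}{b + 14} = \frac{-4 + x}{14 + b}$)
$n = - \frac{12}{2209}$ ($n = \frac{1}{-183 + \frac{-4 - 9}{14 - 2}} = \frac{1}{-183 + \frac{1}{12} \left(-13\right)} = \frac{1}{-183 - \frac{13}{12}} = \frac{1}{- \frac{2209}{12}} = - \frac{12}{2209} \approx -0.0054323$)
$\left(7 - 7\right) n = \left(7 - 7\right) \left(- \frac{12}{2209}\right) = 0 \left(- \frac{12}{2209}\right) = 0$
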